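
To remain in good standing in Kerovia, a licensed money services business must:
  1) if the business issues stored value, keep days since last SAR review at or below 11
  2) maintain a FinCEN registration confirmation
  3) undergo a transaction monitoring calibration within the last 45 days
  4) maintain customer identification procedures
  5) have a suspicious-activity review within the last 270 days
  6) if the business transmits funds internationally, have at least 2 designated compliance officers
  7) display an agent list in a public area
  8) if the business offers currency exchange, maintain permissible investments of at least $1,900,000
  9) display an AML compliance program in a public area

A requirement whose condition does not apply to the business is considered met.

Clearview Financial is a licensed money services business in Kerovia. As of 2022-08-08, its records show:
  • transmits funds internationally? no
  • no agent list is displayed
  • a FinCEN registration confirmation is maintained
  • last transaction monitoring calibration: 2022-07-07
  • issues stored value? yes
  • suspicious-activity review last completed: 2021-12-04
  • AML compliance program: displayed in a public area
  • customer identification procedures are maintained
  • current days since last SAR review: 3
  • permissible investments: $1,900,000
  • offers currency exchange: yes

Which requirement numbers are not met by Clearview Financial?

1. condition 'issues stored value' holds; days since last SAR review 3 ≤ 11 → met
2. FinCEN registration confirmation present → met
3. transaction monitoring calibration 32 days ago vs limit 45 → met
4. customer identification procedures present → met
5. suspicious-activity review 247 days ago vs limit 270 → met
6. condition 'transmits funds internationally' does not hold → requirement n/a → met
7. agent list absent → not met
8. condition 'offers currency exchange' holds; permissible investments $1,900,000 ≥ $1,900,000 → met
9. AML compliance program present → met
Not met: 7

7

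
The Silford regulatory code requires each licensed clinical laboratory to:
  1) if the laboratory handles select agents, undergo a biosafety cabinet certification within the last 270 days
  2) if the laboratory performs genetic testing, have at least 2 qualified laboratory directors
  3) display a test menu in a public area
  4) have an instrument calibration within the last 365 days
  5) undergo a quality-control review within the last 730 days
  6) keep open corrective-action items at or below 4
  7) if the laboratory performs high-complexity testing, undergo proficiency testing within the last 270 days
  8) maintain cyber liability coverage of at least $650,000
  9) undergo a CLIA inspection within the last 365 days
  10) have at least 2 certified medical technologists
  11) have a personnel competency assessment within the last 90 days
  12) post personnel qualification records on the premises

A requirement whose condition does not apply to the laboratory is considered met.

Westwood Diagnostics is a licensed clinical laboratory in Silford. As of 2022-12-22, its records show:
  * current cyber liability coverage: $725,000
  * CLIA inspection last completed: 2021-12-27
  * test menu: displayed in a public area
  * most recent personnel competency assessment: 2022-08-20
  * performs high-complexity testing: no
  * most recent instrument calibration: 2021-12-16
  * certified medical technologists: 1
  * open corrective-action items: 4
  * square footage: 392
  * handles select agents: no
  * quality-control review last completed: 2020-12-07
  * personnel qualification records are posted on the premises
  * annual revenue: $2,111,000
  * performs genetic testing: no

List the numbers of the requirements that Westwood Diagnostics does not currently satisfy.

1. condition 'handles select agents' does not hold → requirement n/a → met
2. condition 'performs genetic testing' does not hold → requirement n/a → met
3. test menu present → met
4. instrument calibration 371 days ago vs limit 365 → not met
5. quality-control review 745 days ago vs limit 730 → not met
6. open corrective-action items 4 ≤ 4 → met
7. condition 'performs high-complexity testing' does not hold → requirement n/a → met
8. cyber liability coverage $725,000 ≥ $650,000 → met
9. CLIA inspection 360 days ago vs limit 365 → met
10. certified medical technologists 1 < 2 → not met
11. personnel competency assessment 124 days ago vs limit 90 → not met
12. personnel qualification records present → met
Not met: 4, 5, 10, 11

4, 5, 10, 11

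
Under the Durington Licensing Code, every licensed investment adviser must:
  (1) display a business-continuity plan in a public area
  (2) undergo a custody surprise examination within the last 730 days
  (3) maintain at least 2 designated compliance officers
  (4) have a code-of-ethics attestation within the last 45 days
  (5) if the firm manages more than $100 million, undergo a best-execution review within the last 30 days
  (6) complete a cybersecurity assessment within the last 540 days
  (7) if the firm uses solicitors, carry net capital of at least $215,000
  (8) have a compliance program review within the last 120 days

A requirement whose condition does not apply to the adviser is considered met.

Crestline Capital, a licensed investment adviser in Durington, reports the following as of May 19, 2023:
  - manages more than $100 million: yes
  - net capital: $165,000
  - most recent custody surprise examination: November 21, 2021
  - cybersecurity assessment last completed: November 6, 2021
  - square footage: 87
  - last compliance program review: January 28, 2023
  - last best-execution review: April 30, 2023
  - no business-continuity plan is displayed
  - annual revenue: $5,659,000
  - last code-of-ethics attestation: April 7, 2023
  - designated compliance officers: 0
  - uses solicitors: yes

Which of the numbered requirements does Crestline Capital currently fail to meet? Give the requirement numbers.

1, 3, 6, 7

1. business-continuity plan absent → not met
2. custody surprise examination 544 days ago vs limit 730 → met
3. designated compliance officers 0 < 2 → not met
4. code-of-ethics attestation 42 days ago vs limit 45 → met
5. condition 'manages more than $100 million' holds; best-execution review 19 days ago vs limit 30 → met
6. cybersecurity assessment 559 days ago vs limit 540 → not met
7. condition 'uses solicitors' holds; net capital $165,000 < $215,000 → not met
8. compliance program review 111 days ago vs limit 120 → met
Not met: 1, 3, 6, 7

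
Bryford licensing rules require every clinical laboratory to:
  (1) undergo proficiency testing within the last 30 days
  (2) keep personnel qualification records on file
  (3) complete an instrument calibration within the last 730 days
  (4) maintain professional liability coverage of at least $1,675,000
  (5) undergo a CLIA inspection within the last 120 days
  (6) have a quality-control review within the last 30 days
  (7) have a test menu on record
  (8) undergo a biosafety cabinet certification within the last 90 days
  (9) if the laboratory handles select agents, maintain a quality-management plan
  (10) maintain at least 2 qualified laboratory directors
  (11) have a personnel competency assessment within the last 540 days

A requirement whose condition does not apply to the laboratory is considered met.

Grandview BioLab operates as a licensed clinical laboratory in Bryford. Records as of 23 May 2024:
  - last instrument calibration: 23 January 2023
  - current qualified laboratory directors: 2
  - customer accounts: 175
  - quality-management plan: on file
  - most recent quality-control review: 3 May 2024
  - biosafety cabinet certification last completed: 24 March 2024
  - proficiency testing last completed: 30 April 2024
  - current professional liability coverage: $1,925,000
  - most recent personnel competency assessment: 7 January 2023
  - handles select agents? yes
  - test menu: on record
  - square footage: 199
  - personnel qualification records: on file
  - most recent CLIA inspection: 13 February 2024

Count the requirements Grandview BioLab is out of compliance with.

1. proficiency testing 23 days ago vs limit 30 → met
2. personnel qualification records present → met
3. instrument calibration 486 days ago vs limit 730 → met
4. professional liability coverage $1,925,000 ≥ $1,675,000 → met
5. CLIA inspection 100 days ago vs limit 120 → met
6. quality-control review 20 days ago vs limit 30 → met
7. test menu present → met
8. biosafety cabinet certification 60 days ago vs limit 90 → met
9. condition 'handles select agents' holds; quality-management plan present → met
10. qualified laboratory directors 2 ≥ 2 → met
11. personnel competency assessment 502 days ago vs limit 540 → met
Not met: 0 of 11

0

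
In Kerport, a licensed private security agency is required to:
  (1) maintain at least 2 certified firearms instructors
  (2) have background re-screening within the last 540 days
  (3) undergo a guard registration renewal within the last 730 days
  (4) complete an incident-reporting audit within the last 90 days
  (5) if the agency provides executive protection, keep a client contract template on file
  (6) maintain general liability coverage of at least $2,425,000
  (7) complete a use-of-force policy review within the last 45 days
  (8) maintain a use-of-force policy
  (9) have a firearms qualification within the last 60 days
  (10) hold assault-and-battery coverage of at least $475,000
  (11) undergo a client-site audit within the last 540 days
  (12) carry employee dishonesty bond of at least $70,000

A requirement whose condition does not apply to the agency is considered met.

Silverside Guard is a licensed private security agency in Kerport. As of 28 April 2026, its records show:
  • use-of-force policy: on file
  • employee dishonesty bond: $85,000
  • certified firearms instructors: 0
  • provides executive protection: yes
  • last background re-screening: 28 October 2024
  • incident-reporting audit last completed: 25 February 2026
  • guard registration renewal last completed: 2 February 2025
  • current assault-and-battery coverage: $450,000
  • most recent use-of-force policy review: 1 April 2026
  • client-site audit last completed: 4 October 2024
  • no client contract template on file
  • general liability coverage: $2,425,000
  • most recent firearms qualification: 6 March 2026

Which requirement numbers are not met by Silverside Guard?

1, 2, 5, 10, 11

1. certified firearms instructors 0 < 2 → not met
2. background re-screening 547 days ago vs limit 540 → not met
3. guard registration renewal 450 days ago vs limit 730 → met
4. incident-reporting audit 62 days ago vs limit 90 → met
5. condition 'provides executive protection' holds; client contract template absent → not met
6. general liability coverage $2,425,000 ≥ $2,425,000 → met
7. use-of-force policy review 27 days ago vs limit 45 → met
8. use-of-force policy present → met
9. firearms qualification 53 days ago vs limit 60 → met
10. assault-and-battery coverage $450,000 < $475,000 → not met
11. client-site audit 571 days ago vs limit 540 → not met
12. employee dishonesty bond $85,000 ≥ $70,000 → met
Not met: 1, 2, 5, 10, 11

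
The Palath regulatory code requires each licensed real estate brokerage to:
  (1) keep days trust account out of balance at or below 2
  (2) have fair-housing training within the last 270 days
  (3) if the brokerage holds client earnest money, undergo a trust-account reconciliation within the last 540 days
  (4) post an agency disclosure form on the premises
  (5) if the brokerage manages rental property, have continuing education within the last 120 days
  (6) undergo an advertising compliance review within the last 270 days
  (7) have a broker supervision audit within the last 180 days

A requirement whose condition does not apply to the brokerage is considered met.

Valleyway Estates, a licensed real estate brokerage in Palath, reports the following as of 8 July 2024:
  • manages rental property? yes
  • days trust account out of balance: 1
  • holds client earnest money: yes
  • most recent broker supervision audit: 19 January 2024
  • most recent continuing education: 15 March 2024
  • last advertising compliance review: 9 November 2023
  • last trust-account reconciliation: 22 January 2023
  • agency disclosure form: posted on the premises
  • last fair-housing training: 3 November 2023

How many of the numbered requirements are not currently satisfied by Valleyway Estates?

1. days trust account out of balance 1 ≤ 2 → met
2. fair-housing training 248 days ago vs limit 270 → met
3. condition 'holds client earnest money' holds; trust-account reconciliation 533 days ago vs limit 540 → met
4. agency disclosure form present → met
5. condition 'manages rental property' holds; continuing education 115 days ago vs limit 120 → met
6. advertising compliance review 242 days ago vs limit 270 → met
7. broker supervision audit 171 days ago vs limit 180 → met
Not met: 0 of 7

0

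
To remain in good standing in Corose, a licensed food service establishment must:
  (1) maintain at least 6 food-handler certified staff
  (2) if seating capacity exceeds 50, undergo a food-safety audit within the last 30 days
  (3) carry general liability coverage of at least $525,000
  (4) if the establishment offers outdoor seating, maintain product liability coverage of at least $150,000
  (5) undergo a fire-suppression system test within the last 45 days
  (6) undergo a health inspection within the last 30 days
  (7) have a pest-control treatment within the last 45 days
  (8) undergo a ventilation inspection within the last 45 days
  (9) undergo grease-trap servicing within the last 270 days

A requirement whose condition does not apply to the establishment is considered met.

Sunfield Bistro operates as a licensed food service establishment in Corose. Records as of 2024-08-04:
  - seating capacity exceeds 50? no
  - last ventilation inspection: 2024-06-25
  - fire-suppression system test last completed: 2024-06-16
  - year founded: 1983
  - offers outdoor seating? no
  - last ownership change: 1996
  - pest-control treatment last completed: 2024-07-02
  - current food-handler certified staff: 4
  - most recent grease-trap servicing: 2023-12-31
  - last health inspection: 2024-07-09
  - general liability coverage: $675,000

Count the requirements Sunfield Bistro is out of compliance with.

1. food-handler certified staff 4 < 6 → not met
2. condition 'seating capacity exceeds 50' does not hold → requirement n/a → met
3. general liability coverage $675,000 ≥ $525,000 → met
4. condition 'offers outdoor seating' does not hold → requirement n/a → met
5. fire-suppression system test 49 days ago vs limit 45 → not met
6. health inspection 26 days ago vs limit 30 → met
7. pest-control treatment 33 days ago vs limit 45 → met
8. ventilation inspection 40 days ago vs limit 45 → met
9. grease-trap servicing 217 days ago vs limit 270 → met
Not met: 2 of 9

2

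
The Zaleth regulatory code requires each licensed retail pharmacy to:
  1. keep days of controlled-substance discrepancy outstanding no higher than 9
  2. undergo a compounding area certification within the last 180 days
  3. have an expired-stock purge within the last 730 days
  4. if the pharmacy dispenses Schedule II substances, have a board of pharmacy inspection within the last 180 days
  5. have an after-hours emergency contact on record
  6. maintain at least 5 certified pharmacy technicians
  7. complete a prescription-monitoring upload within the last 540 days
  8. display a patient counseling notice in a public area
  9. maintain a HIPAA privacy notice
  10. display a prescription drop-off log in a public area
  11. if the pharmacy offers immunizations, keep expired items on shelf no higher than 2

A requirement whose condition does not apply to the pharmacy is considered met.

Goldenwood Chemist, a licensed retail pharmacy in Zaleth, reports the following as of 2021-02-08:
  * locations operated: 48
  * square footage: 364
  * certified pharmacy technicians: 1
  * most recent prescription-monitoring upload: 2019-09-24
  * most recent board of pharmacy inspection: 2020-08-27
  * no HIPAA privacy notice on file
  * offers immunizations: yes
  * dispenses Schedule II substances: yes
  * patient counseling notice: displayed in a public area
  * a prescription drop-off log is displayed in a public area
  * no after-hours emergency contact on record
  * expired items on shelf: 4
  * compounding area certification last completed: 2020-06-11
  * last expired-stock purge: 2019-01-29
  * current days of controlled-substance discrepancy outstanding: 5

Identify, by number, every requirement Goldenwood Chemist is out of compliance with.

2, 3, 5, 6, 9, 11

1. days of controlled-substance discrepancy outstanding 5 ≤ 9 → met
2. compounding area certification 242 days ago vs limit 180 → not met
3. expired-stock purge 741 days ago vs limit 730 → not met
4. condition 'dispenses Schedule II substances' holds; board of pharmacy inspection 165 days ago vs limit 180 → met
5. after-hours emergency contact absent → not met
6. certified pharmacy technicians 1 < 5 → not met
7. prescription-monitoring upload 503 days ago vs limit 540 → met
8. patient counseling notice present → met
9. HIPAA privacy notice absent → not met
10. prescription drop-off log present → met
11. condition 'offers immunizations' holds; expired items on shelf 4 > 2 → not met
Not met: 2, 3, 5, 6, 9, 11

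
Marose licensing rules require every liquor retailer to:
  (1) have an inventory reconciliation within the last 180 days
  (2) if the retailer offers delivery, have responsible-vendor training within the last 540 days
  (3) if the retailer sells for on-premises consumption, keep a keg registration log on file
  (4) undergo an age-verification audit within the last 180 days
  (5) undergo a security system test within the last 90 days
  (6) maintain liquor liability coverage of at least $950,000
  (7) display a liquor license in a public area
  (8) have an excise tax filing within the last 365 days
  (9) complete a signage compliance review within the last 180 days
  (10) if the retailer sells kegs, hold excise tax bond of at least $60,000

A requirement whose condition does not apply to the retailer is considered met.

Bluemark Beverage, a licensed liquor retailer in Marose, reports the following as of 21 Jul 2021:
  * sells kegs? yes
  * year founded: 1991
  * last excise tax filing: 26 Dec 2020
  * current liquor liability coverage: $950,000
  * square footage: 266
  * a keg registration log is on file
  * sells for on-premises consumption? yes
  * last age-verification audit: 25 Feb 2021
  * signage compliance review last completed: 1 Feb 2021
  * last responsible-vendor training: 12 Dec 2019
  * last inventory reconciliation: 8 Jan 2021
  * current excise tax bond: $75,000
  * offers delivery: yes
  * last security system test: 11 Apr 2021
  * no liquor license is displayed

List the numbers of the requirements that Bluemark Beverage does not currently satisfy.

1, 2, 5, 7

1. inventory reconciliation 194 days ago vs limit 180 → not met
2. condition 'offers delivery' holds; responsible-vendor training 587 days ago vs limit 540 → not met
3. condition 'sells for on-premises consumption' holds; keg registration log present → met
4. age-verification audit 146 days ago vs limit 180 → met
5. security system test 101 days ago vs limit 90 → not met
6. liquor liability coverage $950,000 ≥ $950,000 → met
7. liquor license absent → not met
8. excise tax filing 207 days ago vs limit 365 → met
9. signage compliance review 170 days ago vs limit 180 → met
10. condition 'sells kegs' holds; excise tax bond $75,000 ≥ $60,000 → met
Not met: 1, 2, 5, 7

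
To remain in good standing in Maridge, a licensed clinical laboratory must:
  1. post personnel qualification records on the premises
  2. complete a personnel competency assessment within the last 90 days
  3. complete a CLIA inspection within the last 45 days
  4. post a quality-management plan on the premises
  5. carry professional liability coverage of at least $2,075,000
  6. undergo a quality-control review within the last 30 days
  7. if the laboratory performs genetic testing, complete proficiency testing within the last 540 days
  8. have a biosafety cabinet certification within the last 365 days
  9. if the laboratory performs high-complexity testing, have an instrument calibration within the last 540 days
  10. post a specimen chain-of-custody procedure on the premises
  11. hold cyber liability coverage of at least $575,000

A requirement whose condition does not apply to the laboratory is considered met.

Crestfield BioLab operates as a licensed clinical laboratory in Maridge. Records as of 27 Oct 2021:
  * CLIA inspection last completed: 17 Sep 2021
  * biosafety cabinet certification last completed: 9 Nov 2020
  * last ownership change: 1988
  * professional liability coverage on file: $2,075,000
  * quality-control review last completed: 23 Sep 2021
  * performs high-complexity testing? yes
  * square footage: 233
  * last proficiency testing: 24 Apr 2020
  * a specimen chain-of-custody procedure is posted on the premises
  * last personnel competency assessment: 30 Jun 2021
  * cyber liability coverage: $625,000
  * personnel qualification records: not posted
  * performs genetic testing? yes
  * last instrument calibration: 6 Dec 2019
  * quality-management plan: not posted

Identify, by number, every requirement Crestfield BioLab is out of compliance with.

1, 2, 4, 6, 7, 9

1. personnel qualification records absent → not met
2. personnel competency assessment 119 days ago vs limit 90 → not met
3. CLIA inspection 40 days ago vs limit 45 → met
4. quality-management plan absent → not met
5. professional liability coverage $2,075,000 ≥ $2,075,000 → met
6. quality-control review 34 days ago vs limit 30 → not met
7. condition 'performs genetic testing' holds; proficiency testing 551 days ago vs limit 540 → not met
8. biosafety cabinet certification 352 days ago vs limit 365 → met
9. condition 'performs high-complexity testing' holds; instrument calibration 691 days ago vs limit 540 → not met
10. specimen chain-of-custody procedure present → met
11. cyber liability coverage $625,000 ≥ $575,000 → met
Not met: 1, 2, 4, 6, 7, 9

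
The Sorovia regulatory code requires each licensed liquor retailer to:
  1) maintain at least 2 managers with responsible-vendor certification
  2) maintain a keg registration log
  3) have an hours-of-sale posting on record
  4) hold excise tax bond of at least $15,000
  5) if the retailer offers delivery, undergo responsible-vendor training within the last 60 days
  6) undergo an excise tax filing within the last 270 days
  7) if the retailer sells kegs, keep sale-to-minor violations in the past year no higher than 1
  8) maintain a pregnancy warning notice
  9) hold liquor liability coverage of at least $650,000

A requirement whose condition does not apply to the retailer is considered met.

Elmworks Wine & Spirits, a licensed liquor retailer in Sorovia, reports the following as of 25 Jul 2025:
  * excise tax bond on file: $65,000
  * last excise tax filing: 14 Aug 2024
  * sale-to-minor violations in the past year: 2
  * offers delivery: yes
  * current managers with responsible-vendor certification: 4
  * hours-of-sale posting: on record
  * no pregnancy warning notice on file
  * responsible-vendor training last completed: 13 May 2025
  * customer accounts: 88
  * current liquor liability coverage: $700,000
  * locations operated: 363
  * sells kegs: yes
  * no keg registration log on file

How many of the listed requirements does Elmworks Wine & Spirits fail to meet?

5

1. managers with responsible-vendor certification 4 ≥ 2 → met
2. keg registration log absent → not met
3. hours-of-sale posting present → met
4. excise tax bond $65,000 ≥ $15,000 → met
5. condition 'offers delivery' holds; responsible-vendor training 73 days ago vs limit 60 → not met
6. excise tax filing 345 days ago vs limit 270 → not met
7. condition 'sells kegs' holds; sale-to-minor violations in the past year 2 > 1 → not met
8. pregnancy warning notice absent → not met
9. liquor liability coverage $700,000 ≥ $650,000 → met
Not met: 5 of 9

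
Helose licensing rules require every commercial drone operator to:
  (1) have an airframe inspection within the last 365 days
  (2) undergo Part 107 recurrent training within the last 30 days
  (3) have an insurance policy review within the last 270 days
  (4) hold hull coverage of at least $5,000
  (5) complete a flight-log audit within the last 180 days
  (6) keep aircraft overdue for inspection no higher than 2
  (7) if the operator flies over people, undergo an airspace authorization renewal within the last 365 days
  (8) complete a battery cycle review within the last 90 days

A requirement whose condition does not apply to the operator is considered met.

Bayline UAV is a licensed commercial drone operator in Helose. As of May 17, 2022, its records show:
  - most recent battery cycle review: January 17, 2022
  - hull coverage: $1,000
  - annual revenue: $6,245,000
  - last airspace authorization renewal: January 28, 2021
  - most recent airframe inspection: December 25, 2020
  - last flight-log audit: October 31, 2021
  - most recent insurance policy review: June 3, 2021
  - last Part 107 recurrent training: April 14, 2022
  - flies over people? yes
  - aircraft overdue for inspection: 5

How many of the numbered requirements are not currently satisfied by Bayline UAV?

1. airframe inspection 508 days ago vs limit 365 → not met
2. Part 107 recurrent training 33 days ago vs limit 30 → not met
3. insurance policy review 348 days ago vs limit 270 → not met
4. hull coverage $1,000 < $5,000 → not met
5. flight-log audit 198 days ago vs limit 180 → not met
6. aircraft overdue for inspection 5 > 2 → not met
7. condition 'flies over people' holds; airspace authorization renewal 474 days ago vs limit 365 → not met
8. battery cycle review 120 days ago vs limit 90 → not met
Not met: 8 of 8

8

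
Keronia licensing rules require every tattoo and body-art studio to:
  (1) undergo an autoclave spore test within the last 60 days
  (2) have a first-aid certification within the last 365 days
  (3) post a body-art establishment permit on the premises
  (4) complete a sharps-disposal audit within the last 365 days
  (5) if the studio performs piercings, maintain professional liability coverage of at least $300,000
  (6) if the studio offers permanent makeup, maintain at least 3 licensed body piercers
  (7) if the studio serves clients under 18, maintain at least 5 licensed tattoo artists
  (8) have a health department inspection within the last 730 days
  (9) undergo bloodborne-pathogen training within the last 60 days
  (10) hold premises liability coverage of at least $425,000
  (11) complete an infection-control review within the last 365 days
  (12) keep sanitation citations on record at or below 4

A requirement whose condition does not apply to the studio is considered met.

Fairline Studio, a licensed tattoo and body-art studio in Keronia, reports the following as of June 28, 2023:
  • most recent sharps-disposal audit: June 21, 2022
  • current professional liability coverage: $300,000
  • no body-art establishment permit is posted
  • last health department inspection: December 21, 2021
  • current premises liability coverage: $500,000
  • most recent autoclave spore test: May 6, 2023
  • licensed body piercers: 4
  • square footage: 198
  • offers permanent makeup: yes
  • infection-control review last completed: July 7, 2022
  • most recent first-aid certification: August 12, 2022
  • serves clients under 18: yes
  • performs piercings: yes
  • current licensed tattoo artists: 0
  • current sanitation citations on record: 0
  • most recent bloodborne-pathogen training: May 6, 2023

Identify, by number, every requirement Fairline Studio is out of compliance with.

3, 4, 7

1. autoclave spore test 53 days ago vs limit 60 → met
2. first-aid certification 320 days ago vs limit 365 → met
3. body-art establishment permit absent → not met
4. sharps-disposal audit 372 days ago vs limit 365 → not met
5. condition 'performs piercings' holds; professional liability coverage $300,000 ≥ $300,000 → met
6. condition 'offers permanent makeup' holds; licensed body piercers 4 ≥ 3 → met
7. condition 'serves clients under 18' holds; licensed tattoo artists 0 < 5 → not met
8. health department inspection 554 days ago vs limit 730 → met
9. bloodborne-pathogen training 53 days ago vs limit 60 → met
10. premises liability coverage $500,000 ≥ $425,000 → met
11. infection-control review 356 days ago vs limit 365 → met
12. sanitation citations on record 0 ≤ 4 → met
Not met: 3, 4, 7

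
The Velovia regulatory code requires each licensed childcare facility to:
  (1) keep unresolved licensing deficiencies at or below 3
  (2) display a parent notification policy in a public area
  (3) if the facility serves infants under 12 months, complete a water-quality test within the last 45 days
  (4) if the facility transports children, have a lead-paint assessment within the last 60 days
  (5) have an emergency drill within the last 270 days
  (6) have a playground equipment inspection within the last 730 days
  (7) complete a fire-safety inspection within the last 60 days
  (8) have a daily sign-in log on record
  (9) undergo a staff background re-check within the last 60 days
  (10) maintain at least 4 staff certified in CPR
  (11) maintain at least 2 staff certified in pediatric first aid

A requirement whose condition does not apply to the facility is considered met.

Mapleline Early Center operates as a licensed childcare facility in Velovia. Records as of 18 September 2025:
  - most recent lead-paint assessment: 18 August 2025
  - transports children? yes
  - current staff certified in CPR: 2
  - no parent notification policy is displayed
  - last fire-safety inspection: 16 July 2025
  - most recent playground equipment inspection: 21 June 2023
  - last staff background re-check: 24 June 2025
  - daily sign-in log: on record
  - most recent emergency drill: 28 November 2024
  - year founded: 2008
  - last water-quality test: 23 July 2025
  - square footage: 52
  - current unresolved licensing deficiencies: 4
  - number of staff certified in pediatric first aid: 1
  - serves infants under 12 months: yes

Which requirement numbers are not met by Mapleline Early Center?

1, 2, 3, 5, 6, 7, 9, 10, 11

1. unresolved licensing deficiencies 4 > 3 → not met
2. parent notification policy absent → not met
3. condition 'serves infants under 12 months' holds; water-quality test 57 days ago vs limit 45 → not met
4. condition 'transports children' holds; lead-paint assessment 31 days ago vs limit 60 → met
5. emergency drill 294 days ago vs limit 270 → not met
6. playground equipment inspection 820 days ago vs limit 730 → not met
7. fire-safety inspection 64 days ago vs limit 60 → not met
8. daily sign-in log present → met
9. staff background re-check 86 days ago vs limit 60 → not met
10. staff certified in CPR 2 < 4 → not met
11. staff certified in pediatric first aid 1 < 2 → not met
Not met: 1, 2, 3, 5, 6, 7, 9, 10, 11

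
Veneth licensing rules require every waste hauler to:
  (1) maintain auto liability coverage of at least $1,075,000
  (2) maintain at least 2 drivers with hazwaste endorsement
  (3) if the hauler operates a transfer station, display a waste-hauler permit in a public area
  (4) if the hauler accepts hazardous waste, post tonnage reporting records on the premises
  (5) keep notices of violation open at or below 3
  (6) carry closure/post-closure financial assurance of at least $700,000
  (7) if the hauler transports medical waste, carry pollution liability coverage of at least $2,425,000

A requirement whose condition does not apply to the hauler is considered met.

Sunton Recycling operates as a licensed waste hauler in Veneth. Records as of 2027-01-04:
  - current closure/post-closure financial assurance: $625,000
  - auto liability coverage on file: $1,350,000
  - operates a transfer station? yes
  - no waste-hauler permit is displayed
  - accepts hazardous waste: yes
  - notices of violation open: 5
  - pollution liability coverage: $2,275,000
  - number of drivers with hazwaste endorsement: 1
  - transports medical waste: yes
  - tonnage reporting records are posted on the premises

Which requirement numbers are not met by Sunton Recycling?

2, 3, 5, 6, 7

1. auto liability coverage $1,350,000 ≥ $1,075,000 → met
2. drivers with hazwaste endorsement 1 < 2 → not met
3. condition 'operates a transfer station' holds; waste-hauler permit absent → not met
4. condition 'accepts hazardous waste' holds; tonnage reporting records present → met
5. notices of violation open 5 > 3 → not met
6. closure/post-closure financial assurance $625,000 < $700,000 → not met
7. condition 'transports medical waste' holds; pollution liability coverage $2,275,000 < $2,425,000 → not met
Not met: 2, 3, 5, 6, 7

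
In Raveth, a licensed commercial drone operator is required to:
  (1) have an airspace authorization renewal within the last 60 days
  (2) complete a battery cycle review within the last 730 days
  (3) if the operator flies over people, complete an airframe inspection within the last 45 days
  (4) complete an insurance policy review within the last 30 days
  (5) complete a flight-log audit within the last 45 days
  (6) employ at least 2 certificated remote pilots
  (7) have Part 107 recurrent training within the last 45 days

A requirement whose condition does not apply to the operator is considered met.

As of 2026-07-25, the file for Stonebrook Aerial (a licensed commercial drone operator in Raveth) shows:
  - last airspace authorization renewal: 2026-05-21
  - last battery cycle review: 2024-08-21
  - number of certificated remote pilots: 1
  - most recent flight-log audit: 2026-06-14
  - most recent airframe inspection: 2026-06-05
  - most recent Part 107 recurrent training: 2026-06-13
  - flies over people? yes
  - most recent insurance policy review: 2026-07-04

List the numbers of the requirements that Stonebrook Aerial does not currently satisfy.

1, 3, 6

1. airspace authorization renewal 65 days ago vs limit 60 → not met
2. battery cycle review 703 days ago vs limit 730 → met
3. condition 'flies over people' holds; airframe inspection 50 days ago vs limit 45 → not met
4. insurance policy review 21 days ago vs limit 30 → met
5. flight-log audit 41 days ago vs limit 45 → met
6. certificated remote pilots 1 < 2 → not met
7. Part 107 recurrent training 42 days ago vs limit 45 → met
Not met: 1, 3, 6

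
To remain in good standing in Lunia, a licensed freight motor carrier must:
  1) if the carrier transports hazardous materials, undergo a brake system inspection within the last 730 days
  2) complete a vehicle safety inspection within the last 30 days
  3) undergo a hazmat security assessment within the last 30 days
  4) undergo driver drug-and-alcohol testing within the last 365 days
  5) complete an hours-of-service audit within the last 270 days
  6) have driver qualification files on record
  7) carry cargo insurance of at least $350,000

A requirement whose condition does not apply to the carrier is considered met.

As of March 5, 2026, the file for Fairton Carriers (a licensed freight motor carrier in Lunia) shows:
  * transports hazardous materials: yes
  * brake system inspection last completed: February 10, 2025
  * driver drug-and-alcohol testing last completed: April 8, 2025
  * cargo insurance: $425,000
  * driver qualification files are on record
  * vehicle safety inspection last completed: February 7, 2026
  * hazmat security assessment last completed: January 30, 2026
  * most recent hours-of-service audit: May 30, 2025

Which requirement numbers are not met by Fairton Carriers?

1. condition 'transports hazardous materials' holds; brake system inspection 388 days ago vs limit 730 → met
2. vehicle safety inspection 26 days ago vs limit 30 → met
3. hazmat security assessment 34 days ago vs limit 30 → not met
4. driver drug-and-alcohol testing 331 days ago vs limit 365 → met
5. hours-of-service audit 279 days ago vs limit 270 → not met
6. driver qualification files present → met
7. cargo insurance $425,000 ≥ $350,000 → met
Not met: 3, 5

3, 5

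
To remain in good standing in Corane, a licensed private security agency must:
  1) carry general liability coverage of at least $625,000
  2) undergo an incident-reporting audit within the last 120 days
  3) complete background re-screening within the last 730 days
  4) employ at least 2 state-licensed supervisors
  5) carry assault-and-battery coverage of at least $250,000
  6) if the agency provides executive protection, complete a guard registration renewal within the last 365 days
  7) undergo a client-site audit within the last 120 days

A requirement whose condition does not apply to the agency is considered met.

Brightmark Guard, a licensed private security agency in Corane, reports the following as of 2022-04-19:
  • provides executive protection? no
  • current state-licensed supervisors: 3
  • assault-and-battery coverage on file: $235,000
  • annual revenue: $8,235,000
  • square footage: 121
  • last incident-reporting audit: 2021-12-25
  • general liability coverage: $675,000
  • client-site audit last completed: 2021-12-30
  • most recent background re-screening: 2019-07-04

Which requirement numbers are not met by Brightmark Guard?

1. general liability coverage $675,000 ≥ $625,000 → met
2. incident-reporting audit 115 days ago vs limit 120 → met
3. background re-screening 1020 days ago vs limit 730 → not met
4. state-licensed supervisors 3 ≥ 2 → met
5. assault-and-battery coverage $235,000 < $250,000 → not met
6. condition 'provides executive protection' does not hold → requirement n/a → met
7. client-site audit 110 days ago vs limit 120 → met
Not met: 3, 5

3, 5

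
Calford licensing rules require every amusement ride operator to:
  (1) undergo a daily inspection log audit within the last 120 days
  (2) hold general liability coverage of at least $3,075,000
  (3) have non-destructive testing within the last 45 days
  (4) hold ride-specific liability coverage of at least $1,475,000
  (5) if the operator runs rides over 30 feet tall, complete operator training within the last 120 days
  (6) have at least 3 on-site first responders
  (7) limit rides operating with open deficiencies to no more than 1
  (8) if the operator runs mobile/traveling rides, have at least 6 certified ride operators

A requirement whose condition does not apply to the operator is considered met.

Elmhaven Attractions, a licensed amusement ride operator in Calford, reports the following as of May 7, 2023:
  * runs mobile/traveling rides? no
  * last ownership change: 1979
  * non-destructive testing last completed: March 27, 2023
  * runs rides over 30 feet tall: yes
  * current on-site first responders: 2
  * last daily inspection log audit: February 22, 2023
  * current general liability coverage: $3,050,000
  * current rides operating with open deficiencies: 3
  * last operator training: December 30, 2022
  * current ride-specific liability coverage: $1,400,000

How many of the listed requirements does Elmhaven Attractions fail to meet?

5

1. daily inspection log audit 74 days ago vs limit 120 → met
2. general liability coverage $3,050,000 < $3,075,000 → not met
3. non-destructive testing 41 days ago vs limit 45 → met
4. ride-specific liability coverage $1,400,000 < $1,475,000 → not met
5. condition 'runs rides over 30 feet tall' holds; operator training 128 days ago vs limit 120 → not met
6. on-site first responders 2 < 3 → not met
7. rides operating with open deficiencies 3 > 1 → not met
8. condition 'runs mobile/traveling rides' does not hold → requirement n/a → met
Not met: 5 of 8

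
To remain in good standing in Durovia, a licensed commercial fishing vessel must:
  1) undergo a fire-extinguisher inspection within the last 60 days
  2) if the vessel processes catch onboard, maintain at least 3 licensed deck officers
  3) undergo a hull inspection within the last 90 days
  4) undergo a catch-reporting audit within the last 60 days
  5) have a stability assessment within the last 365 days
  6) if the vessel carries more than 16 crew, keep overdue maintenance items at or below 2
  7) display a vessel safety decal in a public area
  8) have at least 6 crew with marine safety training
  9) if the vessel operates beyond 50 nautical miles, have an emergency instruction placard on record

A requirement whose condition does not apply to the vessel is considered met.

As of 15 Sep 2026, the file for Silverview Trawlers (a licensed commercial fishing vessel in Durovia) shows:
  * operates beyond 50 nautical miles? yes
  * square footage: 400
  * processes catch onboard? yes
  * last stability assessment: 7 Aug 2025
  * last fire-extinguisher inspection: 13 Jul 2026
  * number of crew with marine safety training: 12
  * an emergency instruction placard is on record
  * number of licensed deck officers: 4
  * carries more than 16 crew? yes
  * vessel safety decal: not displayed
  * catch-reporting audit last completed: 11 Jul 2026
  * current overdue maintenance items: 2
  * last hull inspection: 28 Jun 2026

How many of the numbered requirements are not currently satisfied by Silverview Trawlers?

1. fire-extinguisher inspection 64 days ago vs limit 60 → not met
2. condition 'processes catch onboard' holds; licensed deck officers 4 ≥ 3 → met
3. hull inspection 79 days ago vs limit 90 → met
4. catch-reporting audit 66 days ago vs limit 60 → not met
5. stability assessment 404 days ago vs limit 365 → not met
6. condition 'carries more than 16 crew' holds; overdue maintenance items 2 ≤ 2 → met
7. vessel safety decal absent → not met
8. crew with marine safety training 12 ≥ 6 → met
9. condition 'operates beyond 50 nautical miles' holds; emergency instruction placard present → met
Not met: 4 of 9

4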